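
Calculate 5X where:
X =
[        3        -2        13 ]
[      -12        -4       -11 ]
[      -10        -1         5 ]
5X =
[       15       -10        65 ]
[      -60       -20       -55 ]
[      -50        -5        25 ]

Scalar multiplication is elementwise: (5X)[i][j] = 5 * X[i][j].
  (5X)[0][0] = 5 * (3) = 15
  (5X)[0][1] = 5 * (-2) = -10
  (5X)[0][2] = 5 * (13) = 65
  (5X)[1][0] = 5 * (-12) = -60
  (5X)[1][1] = 5 * (-4) = -20
  (5X)[1][2] = 5 * (-11) = -55
  (5X)[2][0] = 5 * (-10) = -50
  (5X)[2][1] = 5 * (-1) = -5
  (5X)[2][2] = 5 * (5) = 25
5X =
[       15       -10        65 ]
[      -60       -20       -55 ]
[      -50        -5        25 ]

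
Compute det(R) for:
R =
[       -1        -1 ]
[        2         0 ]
det(R) = 2

For a 2×2 matrix [[a, b], [c, d]], det = a*d - b*c.
det(R) = (-1)*(0) - (-1)*(2) = 0 + 2 = 2.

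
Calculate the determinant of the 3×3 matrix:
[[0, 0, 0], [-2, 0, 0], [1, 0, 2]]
0

Expansion along first row:
det = 0·det([[0,0],[0,2]]) - 0·det([[-2,0],[1,2]]) + 0·det([[-2,0],[1,0]])
    = 0·(0·2 - 0·0) - 0·(-2·2 - 0·1) + 0·(-2·0 - 0·1)
    = 0·0 - 0·-4 + 0·0
    = 0 + 0 + 0 = 0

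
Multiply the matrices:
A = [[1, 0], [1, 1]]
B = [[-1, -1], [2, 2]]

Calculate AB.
[[-1, -1], [1, 1]]

Each entry (i,j) of AB = sum over k of A[i][k]*B[k][j].
(AB)[0][0] = (1)*(-1) + (0)*(2) = -1
(AB)[0][1] = (1)*(-1) + (0)*(2) = -1
(AB)[1][0] = (1)*(-1) + (1)*(2) = 1
(AB)[1][1] = (1)*(-1) + (1)*(2) = 1
AB = [[-1, -1], [1, 1]]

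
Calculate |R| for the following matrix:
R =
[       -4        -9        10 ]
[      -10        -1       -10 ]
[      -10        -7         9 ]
det(R) = -794

Expand along row 0 (cofactor expansion): det(R) = a*(e*i - f*h) - b*(d*i - f*g) + c*(d*h - e*g), where the 3×3 is [[a, b, c], [d, e, f], [g, h, i]].
Minor M_00 = (-1)*(9) - (-10)*(-7) = -9 - 70 = -79.
Minor M_01 = (-10)*(9) - (-10)*(-10) = -90 - 100 = -190.
Minor M_02 = (-10)*(-7) - (-1)*(-10) = 70 - 10 = 60.
det(R) = (-4)*(-79) - (-9)*(-190) + (10)*(60) = 316 - 1710 + 600 = -794.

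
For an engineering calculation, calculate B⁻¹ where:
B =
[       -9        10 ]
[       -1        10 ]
det(B) = -80
B⁻¹ =
[     -1/8       1/8 ]
[    -1/80      9/80 ]

For a 2×2 matrix B = [[a, b], [c, d]] with det(B) ≠ 0, B⁻¹ = (1/det(B)) * [[d, -b], [-c, a]].
det(B) = (-9)*(10) - (10)*(-1) = -90 + 10 = -80.
B⁻¹ = (1/-80) * [[10, -10], [1, -9]].
Dividing each entry by -80 and reducing:
B⁻¹ =
[     -1/8       1/8 ]
[    -1/80      9/80 ]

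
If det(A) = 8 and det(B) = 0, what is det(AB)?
0

Use the multiplicative property of determinants: det(AB) = det(A)*det(B).
det(AB) = (8)*(0) = 0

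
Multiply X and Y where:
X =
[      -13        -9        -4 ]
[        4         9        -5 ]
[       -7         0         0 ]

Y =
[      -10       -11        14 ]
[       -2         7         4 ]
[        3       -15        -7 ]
XY =
[      136       140      -190 ]
[      -73        94       127 ]
[       70        77       -98 ]

Matrix multiplication: (XY)[i][j] = sum over k of X[i][k] * Y[k][j].
  (XY)[0][0] = (-13)*(-10) + (-9)*(-2) + (-4)*(3) = 136
  (XY)[0][1] = (-13)*(-11) + (-9)*(7) + (-4)*(-15) = 140
  (XY)[0][2] = (-13)*(14) + (-9)*(4) + (-4)*(-7) = -190
  (XY)[1][0] = (4)*(-10) + (9)*(-2) + (-5)*(3) = -73
  (XY)[1][1] = (4)*(-11) + (9)*(7) + (-5)*(-15) = 94
  (XY)[1][2] = (4)*(14) + (9)*(4) + (-5)*(-7) = 127
  (XY)[2][0] = (-7)*(-10) + (0)*(-2) + (0)*(3) = 70
  (XY)[2][1] = (-7)*(-11) + (0)*(7) + (0)*(-15) = 77
  (XY)[2][2] = (-7)*(14) + (0)*(4) + (0)*(-7) = -98
XY =
[      136       140      -190 ]
[      -73        94       127 ]
[       70        77       -98 ]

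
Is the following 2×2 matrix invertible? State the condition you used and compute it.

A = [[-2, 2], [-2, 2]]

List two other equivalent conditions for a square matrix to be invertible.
No, not invertible; det(A) = 0 (two rows are equal, so the rows are linearly dependent). Equivalent conditions (failing for this A): rank(A) < 2; Ax = 0 has non-trivial solutions; 0 is an eigenvalue; the columns are linearly dependent.

To check invertibility, compute det(A).
In this matrix, row 0 and the last row are identical, so one row is a scalar multiple of another and the rows are linearly dependent.
A matrix with linearly dependent rows has det = 0 and is not invertible.
Equivalent failed conditions:
- rank(A) < 2.
- Ax = 0 has non-trivial solutions.
- 0 is an eigenvalue.
- The columns are linearly dependent.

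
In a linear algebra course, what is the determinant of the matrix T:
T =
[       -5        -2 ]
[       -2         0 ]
det(T) = -4

For a 2×2 matrix [[a, b], [c, d]], det = a*d - b*c.
det(T) = (-5)*(0) - (-2)*(-2) = 0 - 4 = -4.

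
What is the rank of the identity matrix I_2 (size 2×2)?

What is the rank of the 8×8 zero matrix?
rank(I_2) = 2, rank(0) = 0

The identity I_2 has 2 columns that are the standard basis vectors e_1, …, e_2. These are linearly independent, so all 2 columns are pivots and rank(I_2) = 2.
The 8×8 zero matrix has every entry zero, so every row is the zero row and there are no pivots; rank(0) = 0.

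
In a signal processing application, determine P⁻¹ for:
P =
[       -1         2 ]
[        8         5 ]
det(P) = -21
P⁻¹ =
[    -5/21      2/21 ]
[     8/21      1/21 ]

For a 2×2 matrix P = [[a, b], [c, d]] with det(P) ≠ 0, P⁻¹ = (1/det(P)) * [[d, -b], [-c, a]].
det(P) = (-1)*(5) - (2)*(8) = -5 - 16 = -21.
P⁻¹ = (1/-21) * [[5, -2], [-8, -1]].
Dividing each entry by -21 and reducing:
P⁻¹ =
[    -5/21      2/21 ]
[     8/21      1/21 ]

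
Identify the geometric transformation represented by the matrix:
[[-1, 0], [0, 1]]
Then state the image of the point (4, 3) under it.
reflection across the y-axis; image of (4, 3) is (-4, 3)

This is a symmetric orthogonal matrix with determinant -1, which characterizes a reflection in ℝ².
The matrix [[-1, 0], [0, 1]] represents: reflection across the y-axis.
Applying it to (4, 3): [-1·4 + 0·3, 0·4 + 1·3] = (-4, 3).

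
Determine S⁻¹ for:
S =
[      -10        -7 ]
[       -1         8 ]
det(S) = -87
S⁻¹ =
[    -8/87     -7/87 ]
[    -1/87     10/87 ]

For a 2×2 matrix S = [[a, b], [c, d]] with det(S) ≠ 0, S⁻¹ = (1/det(S)) * [[d, -b], [-c, a]].
det(S) = (-10)*(8) - (-7)*(-1) = -80 - 7 = -87.
S⁻¹ = (1/-87) * [[8, 7], [1, -10]].
Dividing each entry by -87 and reducing:
S⁻¹ =
[    -8/87     -7/87 ]
[    -1/87     10/87 ]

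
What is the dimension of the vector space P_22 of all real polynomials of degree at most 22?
Dimension = 23

A polynomial of degree at most 22 can be written as a₀ + a₁x + a₂x² + … + a_22x^22, with 23 free coefficients a₀, …, a_22.
The set {1, x, x², …, x^22} is a basis: it spans P_22 (every such polynomial is a linear combination of these) and is linearly independent (a polynomial is zero iff all its coefficients are zero).
Therefore dim(P_22) = 22 + 1 = 23.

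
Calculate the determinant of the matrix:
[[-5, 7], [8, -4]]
-36

For a 2×2 matrix [[a, b], [c, d]], det = ad - bc
det = (-5)(-4) - (7)(8) = 20 - 56 = -36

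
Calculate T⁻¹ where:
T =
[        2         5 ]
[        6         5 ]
det(T) = -20
T⁻¹ =
[     -1/4       1/4 ]
[     3/10     -1/10 ]

For a 2×2 matrix T = [[a, b], [c, d]] with det(T) ≠ 0, T⁻¹ = (1/det(T)) * [[d, -b], [-c, a]].
det(T) = (2)*(5) - (5)*(6) = 10 - 30 = -20.
T⁻¹ = (1/-20) * [[5, -5], [-6, 2]].
Dividing each entry by -20 and reducing:
T⁻¹ =
[     -1/4       1/4 ]
[     3/10     -1/10 ]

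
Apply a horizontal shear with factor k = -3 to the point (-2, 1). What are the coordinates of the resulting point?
(-5, 1)

Shear matrix for horizontal shear with factor k = -3:
[[1, -3], [0, 1]]
Result: (-2, 1) → (-5, 1)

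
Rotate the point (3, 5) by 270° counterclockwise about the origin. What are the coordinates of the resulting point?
(5, -3)

Rotation matrix R(θ) = [[cos θ, -sin θ], [sin θ, cos θ]]; for θ = 270°:
R = [[0, 1], [-1, 0]]
Result: R × [3, 5]ᵀ = [0·3 + (1)·5, -1·3 + (0)·5]ᵀ = (5, -3)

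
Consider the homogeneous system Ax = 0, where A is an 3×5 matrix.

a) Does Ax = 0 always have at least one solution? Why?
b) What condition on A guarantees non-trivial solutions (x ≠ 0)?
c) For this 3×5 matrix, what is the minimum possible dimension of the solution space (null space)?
a) Yes, x = 0 is always a solution. b) When A has linearly dependent columns (rank < n). c) Minimum nullity = 2.

a) x = 0 satisfies A·0 = 0, so the zero vector is always a solution.
b) Non-trivial solutions exist iff the columns of A are linearly dependent, equivalently rank(A) < n (the number of columns).
c) By rank-nullity, rank(A) + nullity(A) = n = 5. Since A has only 3 rows, rank(A) ≤ 3, so nullity(A) ≥ 5 - 3 = 2.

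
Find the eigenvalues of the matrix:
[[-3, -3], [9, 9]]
λ = 0 and λ = 6

Characteristic equation: det(A - λI) = 0
λ² - (trace)λ + (det) = 0
λ² - (6)λ + (0) = 0
λ² - 6λ + 0 = 0
Solving: λ = 0, 6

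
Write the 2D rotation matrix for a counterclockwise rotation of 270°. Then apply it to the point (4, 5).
R = [[0, 1], [-1, 0]]; R·(4, 5) = (5, -4)

Rotation matrix formula: R(θ) = [[cos θ, -sin θ], [sin θ, cos θ]]
For θ = 270°:
cos(270°) = 0
sin(270°) = -1
R = [[0, 1], [-1, 0]]
Apply to (4, 5): [0·4 + (1)·5, -1·4 + 0·5] = (5, -4)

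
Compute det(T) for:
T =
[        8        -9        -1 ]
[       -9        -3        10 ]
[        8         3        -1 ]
det(T) = -852

Expand along row 0 (cofactor expansion): det(T) = a*(e*i - f*h) - b*(d*i - f*g) + c*(d*h - e*g), where the 3×3 is [[a, b, c], [d, e, f], [g, h, i]].
Minor M_00 = (-3)*(-1) - (10)*(3) = 3 - 30 = -27.
Minor M_01 = (-9)*(-1) - (10)*(8) = 9 - 80 = -71.
Minor M_02 = (-9)*(3) - (-3)*(8) = -27 + 24 = -3.
det(T) = (8)*(-27) - (-9)*(-71) + (-1)*(-3) = -216 - 639 + 3 = -852.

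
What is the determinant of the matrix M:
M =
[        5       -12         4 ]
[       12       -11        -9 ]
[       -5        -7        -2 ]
det(M) = -1589

Expand along row 0 (cofactor expansion): det(M) = a*(e*i - f*h) - b*(d*i - f*g) + c*(d*h - e*g), where the 3×3 is [[a, b, c], [d, e, f], [g, h, i]].
Minor M_00 = (-11)*(-2) - (-9)*(-7) = 22 - 63 = -41.
Minor M_01 = (12)*(-2) - (-9)*(-5) = -24 - 45 = -69.
Minor M_02 = (12)*(-7) - (-11)*(-5) = -84 - 55 = -139.
det(M) = (5)*(-41) - (-12)*(-69) + (4)*(-139) = -205 - 828 - 556 = -1589.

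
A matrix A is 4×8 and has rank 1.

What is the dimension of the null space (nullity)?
7

The rank-nullity theorem for an m×n matrix states:
rank(A) + nullity(A) = n (the number of columns).
Here n = 8 and rank(A) = 1, so nullity(A) = 8 - 1 = 7.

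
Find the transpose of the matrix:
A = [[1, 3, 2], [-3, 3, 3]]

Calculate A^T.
[[1, -3], [3, 3], [2, 3]]

The transpose sends entry (i,j) to (j,i); rows become columns.
Row 0 of A: [1, 3, 2] -> column 0 of A^T.
Row 1 of A: [-3, 3, 3] -> column 1 of A^T.
A^T = [[1, -3], [3, 3], [2, 3]]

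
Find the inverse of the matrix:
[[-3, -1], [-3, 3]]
[[-1/4, -1/12], [-1/4, 1/4]]

For [[a,b],[c,d]], inverse = (1/det)·[[d,-b],[-c,a]]
det = -3·3 - -1·-3 = -12
Inverse = (1/-12)·[[3, 1], [3, -3]]
        = [[-1/4, -1/12], [-1/4, 1/4]]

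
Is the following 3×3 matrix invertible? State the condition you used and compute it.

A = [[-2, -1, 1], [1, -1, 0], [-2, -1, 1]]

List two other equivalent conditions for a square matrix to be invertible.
No, not invertible; det(A) = 0 (two rows are equal, so the rows are linearly dependent). Equivalent conditions (failing for this A): rank(A) < 3; Ax = 0 has non-trivial solutions; 0 is an eigenvalue; the columns are linearly dependent.

To check invertibility, compute det(A).
In this matrix, row 0 and the last row are identical, so one row is a scalar multiple of another and the rows are linearly dependent.
A matrix with linearly dependent rows has det = 0 and is not invertible.
Equivalent failed conditions:
- rank(A) < 3.
- Ax = 0 has non-trivial solutions.
- 0 is an eigenvalue.
- The columns are linearly dependent.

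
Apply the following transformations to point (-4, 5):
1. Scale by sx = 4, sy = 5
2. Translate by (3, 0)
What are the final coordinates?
(-13, 25)

Step 1: Scale (-4, 5) by (sx, sy) = (4, 5) → (-16, 25)
Step 2: Translate by (3, 0) → (-13, 25)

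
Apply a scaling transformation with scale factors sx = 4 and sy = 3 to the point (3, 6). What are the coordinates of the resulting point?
(12, 18)

Scaling matrix:
[[4, 0], [0, 3]]
Result: (3 × 4, 6 × 3) = (12, 18)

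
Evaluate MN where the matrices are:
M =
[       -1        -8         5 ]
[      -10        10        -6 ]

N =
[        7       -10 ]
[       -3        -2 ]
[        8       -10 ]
MN =
[       57       -24 ]
[     -148       140 ]

Matrix multiplication: (MN)[i][j] = sum over k of M[i][k] * N[k][j].
  (MN)[0][0] = (-1)*(7) + (-8)*(-3) + (5)*(8) = 57
  (MN)[0][1] = (-1)*(-10) + (-8)*(-2) + (5)*(-10) = -24
  (MN)[1][0] = (-10)*(7) + (10)*(-3) + (-6)*(8) = -148
  (MN)[1][1] = (-10)*(-10) + (10)*(-2) + (-6)*(-10) = 140
MN =
[       57       -24 ]
[     -148       140 ]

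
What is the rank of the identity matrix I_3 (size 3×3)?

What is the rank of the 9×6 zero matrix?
rank(I_3) = 3, rank(0) = 0

The identity I_3 has 3 columns that are the standard basis vectors e_1, …, e_3. These are linearly independent, so all 3 columns are pivots and rank(I_3) = 3.
The 9×6 zero matrix has every entry zero, so every row is the zero row and there are no pivots; rank(0) = 0.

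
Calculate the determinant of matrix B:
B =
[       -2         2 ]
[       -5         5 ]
det(B) = 0

For a 2×2 matrix [[a, b], [c, d]], det = a*d - b*c.
det(B) = (-2)*(5) - (2)*(-5) = -10 + 10 = 0.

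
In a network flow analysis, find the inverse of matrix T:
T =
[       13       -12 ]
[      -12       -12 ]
det(T) = -300
T⁻¹ =
[     1/25     -1/25 ]
[    -1/25   -13/300 ]

For a 2×2 matrix T = [[a, b], [c, d]] with det(T) ≠ 0, T⁻¹ = (1/det(T)) * [[d, -b], [-c, a]].
det(T) = (13)*(-12) - (-12)*(-12) = -156 - 144 = -300.
T⁻¹ = (1/-300) * [[-12, 12], [12, 13]].
Dividing each entry by -300 and reducing:
T⁻¹ =
[     1/25     -1/25 ]
[    -1/25   -13/300 ]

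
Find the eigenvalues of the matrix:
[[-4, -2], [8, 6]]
λ = -2 and λ = 4

Characteristic equation: det(A - λI) = 0
λ² - (trace)λ + (det) = 0
λ² - (2)λ + (-8) = 0
λ² - 2λ - 8 = 0
Solving: λ = -2, 4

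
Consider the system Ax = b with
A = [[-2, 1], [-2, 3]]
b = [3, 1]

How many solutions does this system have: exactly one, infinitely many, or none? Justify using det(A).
Exactly one solution

Compute det(A) = (-2)*(3) - (1)*(-2) = -4.
Because det(A) ≠ 0, A is invertible and Ax = b has a unique solution for every b (here x = A⁻¹ b).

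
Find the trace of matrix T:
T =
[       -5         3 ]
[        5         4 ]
tr(T) = -5 + 4 = -1

The trace of a square matrix is the sum of its diagonal entries.
Diagonal entries of T: T[0][0] = -5, T[1][1] = 4.
tr(T) = -5 + 4 = -1.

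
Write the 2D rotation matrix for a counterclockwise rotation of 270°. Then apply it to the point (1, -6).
R = [[0, 1], [-1, 0]]; R·(1, -6) = (-6, -1)

Rotation matrix formula: R(θ) = [[cos θ, -sin θ], [sin θ, cos θ]]
For θ = 270°:
cos(270°) = 0
sin(270°) = -1
R = [[0, 1], [-1, 0]]
Apply to (1, -6): [0·1 + (1)·-6, -1·1 + 0·-6] = (-6, -1)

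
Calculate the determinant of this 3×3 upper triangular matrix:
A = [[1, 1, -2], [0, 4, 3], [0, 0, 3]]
12

The determinant of a triangular matrix is the product of its diagonal entries (the off-diagonal entries above the diagonal do not affect it).
det(A) = (1) * (4) * (3) = 12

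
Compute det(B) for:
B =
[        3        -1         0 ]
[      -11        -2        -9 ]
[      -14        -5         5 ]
det(B) = -346

Expand along row 0 (cofactor expansion): det(B) = a*(e*i - f*h) - b*(d*i - f*g) + c*(d*h - e*g), where the 3×3 is [[a, b, c], [d, e, f], [g, h, i]].
Minor M_00 = (-2)*(5) - (-9)*(-5) = -10 - 45 = -55.
Minor M_01 = (-11)*(5) - (-9)*(-14) = -55 - 126 = -181.
Minor M_02 = (-11)*(-5) - (-2)*(-14) = 55 - 28 = 27.
det(B) = (3)*(-55) - (-1)*(-181) + (0)*(27) = -165 - 181 + 0 = -346.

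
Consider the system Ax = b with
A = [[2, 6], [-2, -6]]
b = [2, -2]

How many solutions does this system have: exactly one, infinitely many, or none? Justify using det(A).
Infinitely many solutions

det(A) = (2)*(-6) - (6)*(-2) = 0, so A is singular (column 2 is 3 times column 1).
b = [2, -2] = 1 * column 1 of A, so b lies in the column space of A.
A singular matrix whose right-hand side is in its column space gives a 1-parameter family of solutions — infinitely many.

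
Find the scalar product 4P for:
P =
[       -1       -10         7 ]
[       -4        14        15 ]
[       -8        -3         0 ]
4P =
[       -4       -40        28 ]
[      -16        56        60 ]
[      -32       -12         0 ]

Scalar multiplication is elementwise: (4P)[i][j] = 4 * P[i][j].
  (4P)[0][0] = 4 * (-1) = -4
  (4P)[0][1] = 4 * (-10) = -40
  (4P)[0][2] = 4 * (7) = 28
  (4P)[1][0] = 4 * (-4) = -16
  (4P)[1][1] = 4 * (14) = 56
  (4P)[1][2] = 4 * (15) = 60
  (4P)[2][0] = 4 * (-8) = -32
  (4P)[2][1] = 4 * (-3) = -12
  (4P)[2][2] = 4 * (0) = 0
4P =
[       -4       -40        28 ]
[      -16        56        60 ]
[      -32       -12         0 ]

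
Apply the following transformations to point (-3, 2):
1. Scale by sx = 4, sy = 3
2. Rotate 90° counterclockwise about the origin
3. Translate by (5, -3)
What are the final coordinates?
(-1, -15)

Step 1: Scale → (-12, 6)
Step 2: Rotate 90° → (-6, -12)
Step 3: Translate → (-1, -15)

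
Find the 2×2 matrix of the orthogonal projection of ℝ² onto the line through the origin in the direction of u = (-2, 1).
[[4/5, -2/5], [-2/5, 1/5]]

The orthogonal projection onto the line spanned by a nonzero vector u = (a, b) has matrix P = (u uᵀ) / (uᵀ u) = (1/(a² + b²)) · [[a², ab], [ab, b²]].
Here u = (-2, 1), so a² + b² = 4 + 1 = 5.
P = (1/5) · [[4, -2], [-2, 1]] = [[4/5, -2/5], [-2/5, 1/5]].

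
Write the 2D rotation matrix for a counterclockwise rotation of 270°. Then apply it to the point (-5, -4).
R = [[0, 1], [-1, 0]]; R·(-5, -4) = (-4, 5)

Rotation matrix formula: R(θ) = [[cos θ, -sin θ], [sin θ, cos θ]]
For θ = 270°:
cos(270°) = 0
sin(270°) = -1
R = [[0, 1], [-1, 0]]
Apply to (-5, -4): [0·-5 + (1)·-4, -1·-5 + 0·-4] = (-4, 5)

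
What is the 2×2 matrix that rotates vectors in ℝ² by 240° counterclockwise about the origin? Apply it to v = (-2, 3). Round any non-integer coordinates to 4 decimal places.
R = [[-1/2, √3/2], [-√3/2, -1/2]]; R·v = (3.5981, 0.2321)

A counterclockwise rotation by angle θ in ℝ² has matrix R(θ) = [[cos θ, -sin θ], [sin θ, cos θ]].
For θ = 240°: cos θ = -1/2, sin θ = -√3/2.
R(240°) = [[-1/2, √3/2], [-√3/2, -1/2]].
R·v = [-1/2·-2 + (√3/2)·3, -√3/2·-2 + -1/2·3] = (3.5981, 0.2321).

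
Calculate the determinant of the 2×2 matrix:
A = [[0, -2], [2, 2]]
4

For A = [[a, b], [c, d]], det(A) = a*d - b*c.
det(A) = (0)*(2) - (-2)*(2) = 0 - -4 = 4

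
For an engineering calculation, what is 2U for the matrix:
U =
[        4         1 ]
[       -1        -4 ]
2U =
[        8         2 ]
[       -2        -8 ]

Scalar multiplication is elementwise: (2U)[i][j] = 2 * U[i][j].
  (2U)[0][0] = 2 * (4) = 8
  (2U)[0][1] = 2 * (1) = 2
  (2U)[1][0] = 2 * (-1) = -2
  (2U)[1][1] = 2 * (-4) = -8
2U =
[        8         2 ]
[       -2        -8 ]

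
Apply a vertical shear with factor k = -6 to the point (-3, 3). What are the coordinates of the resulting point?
(-3, 21)

Shear matrix for vertical shear with factor k = -6:
[[1, 0], [-6, 1]]
Result: (-3, 3) → (-3, 21)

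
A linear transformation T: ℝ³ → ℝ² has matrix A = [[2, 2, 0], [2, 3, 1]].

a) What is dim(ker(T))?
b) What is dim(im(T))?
dim(ker) = 1, dim(im) = 2

The two rows are not scalar multiples of one another (no single k satisfies row 2 = k × row 1), so they are linearly independent.
Thus rank(A) = 2.
dim(im(T)) = rank(A) = 2.
By the rank-nullity theorem applied to T: ℝ³ → ℝ², rank(A) + nullity(A) = 3 (the domain dimension), so dim(ker(T)) = 3 - 2 = 1.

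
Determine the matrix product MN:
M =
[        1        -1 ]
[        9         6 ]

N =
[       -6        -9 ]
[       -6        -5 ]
MN =
[        0        -4 ]
[      -90      -111 ]

Matrix multiplication: (MN)[i][j] = sum over k of M[i][k] * N[k][j].
  (MN)[0][0] = (1)*(-6) + (-1)*(-6) = 0
  (MN)[0][1] = (1)*(-9) + (-1)*(-5) = -4
  (MN)[1][0] = (9)*(-6) + (6)*(-6) = -90
  (MN)[1][1] = (9)*(-9) + (6)*(-5) = -111
MN =
[        0        -4 ]
[      -90      -111 ]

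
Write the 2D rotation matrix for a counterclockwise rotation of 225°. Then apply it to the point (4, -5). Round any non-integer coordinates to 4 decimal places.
R = [[-√2/2, √2/2], [-√2/2, -√2/2]]; R·(4, -5) = (-6.3640, 0.7071)

Rotation matrix formula: R(θ) = [[cos θ, -sin θ], [sin θ, cos θ]]
For θ = 225°:
cos(225°) = -√2/2
sin(225°) = -√2/2
R = [[-√2/2, √2/2], [-√2/2, -√2/2]]
Apply to (4, -5): [-√2/2·4 + (√2/2)·-5, -√2/2·4 + -√2/2·-5] = (-6.3640, 0.7071)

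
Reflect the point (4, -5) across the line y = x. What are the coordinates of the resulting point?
(-5, 4)

Reflection across line y = x: (4, -5) → (-5, 4)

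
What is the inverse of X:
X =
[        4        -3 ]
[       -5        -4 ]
det(X) = -31
X⁻¹ =
[     4/31     -3/31 ]
[    -5/31     -4/31 ]

For a 2×2 matrix X = [[a, b], [c, d]] with det(X) ≠ 0, X⁻¹ = (1/det(X)) * [[d, -b], [-c, a]].
det(X) = (4)*(-4) - (-3)*(-5) = -16 - 15 = -31.
X⁻¹ = (1/-31) * [[-4, 3], [5, 4]].
Dividing each entry by -31 and reducing:
X⁻¹ =
[     4/31     -3/31 ]
[    -5/31     -4/31 ]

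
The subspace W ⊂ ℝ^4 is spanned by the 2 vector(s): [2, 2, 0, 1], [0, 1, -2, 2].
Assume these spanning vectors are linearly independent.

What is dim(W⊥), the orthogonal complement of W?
dim(W⊥) = 2

For any subspace W of ℝ^n, dim(W) + dim(W⊥) = n (the whole-space dimension).
Here the given 2 vectors are linearly independent, so dim(W) = 2.
Thus dim(W⊥) = n - dim(W) = 4 - 2 = 2.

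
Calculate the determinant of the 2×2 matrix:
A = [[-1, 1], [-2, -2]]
4

For A = [[a, b], [c, d]], det(A) = a*d - b*c.
det(A) = (-1)*(-2) - (1)*(-2) = 2 - -2 = 4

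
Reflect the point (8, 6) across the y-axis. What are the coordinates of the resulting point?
(-8, 6)

Reflection across y-axis: (8, 6) → (-8, 6)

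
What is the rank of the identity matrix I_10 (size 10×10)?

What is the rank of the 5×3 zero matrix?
rank(I_10) = 10, rank(0) = 0

The identity I_10 has 10 columns that are the standard basis vectors e_1, …, e_10. These are linearly independent, so all 10 columns are pivots and rank(I_10) = 10.
The 5×3 zero matrix has every entry zero, so every row is the zero row and there are no pivots; rank(0) = 0.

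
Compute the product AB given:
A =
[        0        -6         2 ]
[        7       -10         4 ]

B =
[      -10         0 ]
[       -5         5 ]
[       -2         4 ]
AB =
[       26       -22 ]
[      -28       -34 ]

Matrix multiplication: (AB)[i][j] = sum over k of A[i][k] * B[k][j].
  (AB)[0][0] = (0)*(-10) + (-6)*(-5) + (2)*(-2) = 26
  (AB)[0][1] = (0)*(0) + (-6)*(5) + (2)*(4) = -22
  (AB)[1][0] = (7)*(-10) + (-10)*(-5) + (4)*(-2) = -28
  (AB)[1][1] = (7)*(0) + (-10)*(5) + (4)*(4) = -34
AB =
[       26       -22 ]
[      -28       -34 ]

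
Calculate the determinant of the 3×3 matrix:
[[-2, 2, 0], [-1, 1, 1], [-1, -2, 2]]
-6

Expansion along first row:
det = -2·det([[1,1],[-2,2]]) - 2·det([[-1,1],[-1,2]]) + 0·det([[-1,1],[-1,-2]])
    = -2·(1·2 - 1·-2) - 2·(-1·2 - 1·-1) + 0·(-1·-2 - 1·-1)
    = -2·4 - 2·-1 + 0·3
    = -8 + 2 + 0 = -6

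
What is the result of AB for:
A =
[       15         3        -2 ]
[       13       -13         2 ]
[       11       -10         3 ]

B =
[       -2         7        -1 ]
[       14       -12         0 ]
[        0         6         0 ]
AB =
[       12        57       -15 ]
[     -208       259       -13 ]
[     -162       215       -11 ]

Matrix multiplication: (AB)[i][j] = sum over k of A[i][k] * B[k][j].
  (AB)[0][0] = (15)*(-2) + (3)*(14) + (-2)*(0) = 12
  (AB)[0][1] = (15)*(7) + (3)*(-12) + (-2)*(6) = 57
  (AB)[0][2] = (15)*(-1) + (3)*(0) + (-2)*(0) = -15
  (AB)[1][0] = (13)*(-2) + (-13)*(14) + (2)*(0) = -208
  (AB)[1][1] = (13)*(7) + (-13)*(-12) + (2)*(6) = 259
  (AB)[1][2] = (13)*(-1) + (-13)*(0) + (2)*(0) = -13
  (AB)[2][0] = (11)*(-2) + (-10)*(14) + (3)*(0) = -162
  (AB)[2][1] = (11)*(7) + (-10)*(-12) + (3)*(6) = 215
  (AB)[2][2] = (11)*(-1) + (-10)*(0) + (3)*(0) = -11
AB =
[       12        57       -15 ]
[     -208       259       -13 ]
[     -162       215       -11 ]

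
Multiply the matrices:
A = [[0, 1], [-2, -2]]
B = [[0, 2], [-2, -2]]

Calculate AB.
[[-2, -2], [4, 0]]

Each entry (i,j) of AB = sum over k of A[i][k]*B[k][j].
(AB)[0][0] = (0)*(0) + (1)*(-2) = -2
(AB)[0][1] = (0)*(2) + (1)*(-2) = -2
(AB)[1][0] = (-2)*(0) + (-2)*(-2) = 4
(AB)[1][1] = (-2)*(2) + (-2)*(-2) = 0
AB = [[-2, -2], [4, 0]]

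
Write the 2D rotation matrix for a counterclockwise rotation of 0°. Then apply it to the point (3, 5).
R = [[1, 0], [0, 1]]; R·(3, 5) = (3, 5)

Rotation matrix formula: R(θ) = [[cos θ, -sin θ], [sin θ, cos θ]]
For θ = 0°:
cos(0°) = 1
sin(0°) = 0
R = [[1, 0], [0, 1]]
Apply to (3, 5): [1·3 + (0)·5, 0·3 + 1·5] = (3, 5)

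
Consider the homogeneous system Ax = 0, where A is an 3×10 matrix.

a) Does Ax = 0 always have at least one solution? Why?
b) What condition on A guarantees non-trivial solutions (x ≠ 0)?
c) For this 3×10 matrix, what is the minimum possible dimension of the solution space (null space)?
a) Yes, x = 0 is always a solution. b) When A has linearly dependent columns (rank < n). c) Minimum nullity = 7.

a) x = 0 satisfies A·0 = 0, so the zero vector is always a solution.
b) Non-trivial solutions exist iff the columns of A are linearly dependent, equivalently rank(A) < n (the number of columns).
c) By rank-nullity, rank(A) + nullity(A) = n = 10. Since A has only 3 rows, rank(A) ≤ 3, so nullity(A) ≥ 10 - 3 = 7.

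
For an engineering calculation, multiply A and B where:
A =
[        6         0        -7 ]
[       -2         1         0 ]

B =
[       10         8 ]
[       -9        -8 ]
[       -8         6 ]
AB =
[      116         6 ]
[      -29       -24 ]

Matrix multiplication: (AB)[i][j] = sum over k of A[i][k] * B[k][j].
  (AB)[0][0] = (6)*(10) + (0)*(-9) + (-7)*(-8) = 116
  (AB)[0][1] = (6)*(8) + (0)*(-8) + (-7)*(6) = 6
  (AB)[1][0] = (-2)*(10) + (1)*(-9) + (0)*(-8) = -29
  (AB)[1][1] = (-2)*(8) + (1)*(-8) + (0)*(6) = -24
AB =
[      116         6 ]
[      -29       -24 ]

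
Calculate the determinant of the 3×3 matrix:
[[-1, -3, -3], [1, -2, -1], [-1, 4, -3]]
-28

Expansion along first row:
det = -1·det([[-2,-1],[4,-3]]) - -3·det([[1,-1],[-1,-3]]) + -3·det([[1,-2],[-1,4]])
    = -1·(-2·-3 - -1·4) - -3·(1·-3 - -1·-1) + -3·(1·4 - -2·-1)
    = -1·10 - -3·-4 + -3·2
    = -10 + -12 + -6 = -28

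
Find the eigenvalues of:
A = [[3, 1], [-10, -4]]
λ = -2, 1

Solve det(A - λI) = 0. For a 2×2 matrix this is λ² - (trace)λ + det = 0.
trace(A) = 3 - 4 = -1.
det(A) = (3)*(-4) - (1)*(-10) = -12 + 10 = -2.
Characteristic equation: λ² - (-1)λ + (-2) = 0.
Discriminant: (-1)² - 4*(-2) = 1 + 8 = 9.
Roots: λ = (-1 ± √9) / 2 = -2, 1.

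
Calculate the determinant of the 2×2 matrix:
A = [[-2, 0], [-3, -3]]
6

For A = [[a, b], [c, d]], det(A) = a*d - b*c.
det(A) = (-2)*(-3) - (0)*(-3) = 6 - 0 = 6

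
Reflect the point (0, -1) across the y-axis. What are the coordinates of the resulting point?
(0, -1)

Reflection across y-axis: (0, -1) → (0, -1)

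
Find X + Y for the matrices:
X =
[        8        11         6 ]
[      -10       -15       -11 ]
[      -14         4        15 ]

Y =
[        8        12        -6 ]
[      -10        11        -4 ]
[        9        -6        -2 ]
X + Y =
[       16        23         0 ]
[      -20        -4       -15 ]
[       -5        -2        13 ]

Matrix addition is elementwise: (X+Y)[i][j] = X[i][j] + Y[i][j].
  (X+Y)[0][0] = (8) + (8) = 16
  (X+Y)[0][1] = (11) + (12) = 23
  (X+Y)[0][2] = (6) + (-6) = 0
  (X+Y)[1][0] = (-10) + (-10) = -20
  (X+Y)[1][1] = (-15) + (11) = -4
  (X+Y)[1][2] = (-11) + (-4) = -15
  (X+Y)[2][0] = (-14) + (9) = -5
  (X+Y)[2][1] = (4) + (-6) = -2
  (X+Y)[2][2] = (15) + (-2) = 13
X + Y =
[       16        23         0 ]
[      -20        -4       -15 ]
[       -5        -2        13 ]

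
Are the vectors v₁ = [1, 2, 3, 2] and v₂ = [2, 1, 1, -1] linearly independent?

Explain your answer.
Yes, linearly independent

Two vectors are linearly dependent iff one is a scalar multiple of the other.
No single scalar k satisfies v₂ = k·v₁ (the ratios of corresponding entries disagree), so v₁ and v₂ are linearly independent.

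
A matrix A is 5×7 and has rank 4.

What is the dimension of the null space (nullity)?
3

The rank-nullity theorem for an m×n matrix states:
rank(A) + nullity(A) = n (the number of columns).
Here n = 7 and rank(A) = 4, so nullity(A) = 7 - 4 = 3.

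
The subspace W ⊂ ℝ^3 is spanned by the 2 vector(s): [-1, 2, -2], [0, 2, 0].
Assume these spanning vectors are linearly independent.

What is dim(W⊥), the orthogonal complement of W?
dim(W⊥) = 1

For any subspace W of ℝ^n, dim(W) + dim(W⊥) = n (the whole-space dimension).
Here the given 2 vectors are linearly independent, so dim(W) = 2.
Thus dim(W⊥) = n - dim(W) = 3 - 2 = 1.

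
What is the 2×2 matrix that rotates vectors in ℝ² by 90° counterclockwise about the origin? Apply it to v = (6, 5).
R = [[0, -1], [1, 0]]; R·v = (-5, 6)

A counterclockwise rotation by angle θ in ℝ² has matrix R(θ) = [[cos θ, -sin θ], [sin θ, cos θ]].
For θ = 90°: cos θ = 0, sin θ = 1.
R(90°) = [[0, -1], [1, 0]].
R·v = [0·6 + (-1)·5, 1·6 + 0·5] = (-5, 6).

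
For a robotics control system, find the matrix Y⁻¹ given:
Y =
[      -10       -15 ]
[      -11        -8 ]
det(Y) = -85
Y⁻¹ =
[     8/85     -3/17 ]
[   -11/85      2/17 ]

For a 2×2 matrix Y = [[a, b], [c, d]] with det(Y) ≠ 0, Y⁻¹ = (1/det(Y)) * [[d, -b], [-c, a]].
det(Y) = (-10)*(-8) - (-15)*(-11) = 80 - 165 = -85.
Y⁻¹ = (1/-85) * [[-8, 15], [11, -10]].
Dividing each entry by -85 and reducing:
Y⁻¹ =
[     8/85     -3/17 ]
[   -11/85      2/17 ]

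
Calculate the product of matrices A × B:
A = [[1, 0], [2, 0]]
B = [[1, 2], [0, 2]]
[[1, 2], [2, 4]]

Matrix multiplication:
C[0][0] = 1×1 + 0×0 = 1
C[0][1] = 1×2 + 0×2 = 2
C[1][0] = 2×1 + 0×0 = 2
C[1][1] = 2×2 + 0×2 = 4
Result: [[1, 2], [2, 4]]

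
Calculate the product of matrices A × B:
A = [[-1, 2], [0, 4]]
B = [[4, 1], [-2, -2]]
[[-8, -5], [-8, -8]]

Matrix multiplication:
C[0][0] = -1×4 + 2×-2 = -8
C[0][1] = -1×1 + 2×-2 = -5
C[1][0] = 0×4 + 4×-2 = -8
C[1][1] = 0×1 + 4×-2 = -8
Result: [[-8, -5], [-8, -8]]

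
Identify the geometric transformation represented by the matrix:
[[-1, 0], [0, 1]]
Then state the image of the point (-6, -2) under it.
reflection across the y-axis; image of (-6, -2) is (6, -2)

This is a symmetric orthogonal matrix with determinant -1, which characterizes a reflection in ℝ².
The matrix [[-1, 0], [0, 1]] represents: reflection across the y-axis.
Applying it to (-6, -2): [-1·-6 + 0·-2, 0·-6 + 1·-2] = (6, -2).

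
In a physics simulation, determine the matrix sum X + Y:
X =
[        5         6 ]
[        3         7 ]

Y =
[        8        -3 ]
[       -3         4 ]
X + Y =
[       13         3 ]
[        0        11 ]

Matrix addition is elementwise: (X+Y)[i][j] = X[i][j] + Y[i][j].
  (X+Y)[0][0] = (5) + (8) = 13
  (X+Y)[0][1] = (6) + (-3) = 3
  (X+Y)[1][0] = (3) + (-3) = 0
  (X+Y)[1][1] = (7) + (4) = 11
X + Y =
[       13         3 ]
[        0        11 ]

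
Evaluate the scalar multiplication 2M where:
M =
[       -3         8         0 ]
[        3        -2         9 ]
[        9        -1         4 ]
2M =
[       -6        16         0 ]
[        6        -4        18 ]
[       18        -2         8 ]

Scalar multiplication is elementwise: (2M)[i][j] = 2 * M[i][j].
  (2M)[0][0] = 2 * (-3) = -6
  (2M)[0][1] = 2 * (8) = 16
  (2M)[0][2] = 2 * (0) = 0
  (2M)[1][0] = 2 * (3) = 6
  (2M)[1][1] = 2 * (-2) = -4
  (2M)[1][2] = 2 * (9) = 18
  (2M)[2][0] = 2 * (9) = 18
  (2M)[2][1] = 2 * (-1) = -2
  (2M)[2][2] = 2 * (4) = 8
2M =
[       -6        16         0 ]
[        6        -4        18 ]
[       18        -2         8 ]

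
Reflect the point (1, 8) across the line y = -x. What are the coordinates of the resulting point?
(-8, -1)

Reflection across line y = -x: (1, 8) → (-8, -1)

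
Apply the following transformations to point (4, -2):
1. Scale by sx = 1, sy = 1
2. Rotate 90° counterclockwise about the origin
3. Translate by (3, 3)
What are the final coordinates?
(5, 7)

Step 1: Scale → (4, -2)
Step 2: Rotate 90° → (2, 4)
Step 3: Translate → (5, 7)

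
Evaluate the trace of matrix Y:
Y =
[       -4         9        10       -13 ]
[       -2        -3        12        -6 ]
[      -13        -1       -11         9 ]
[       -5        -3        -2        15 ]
tr(Y) = -4 - 3 - 11 + 15 = -3

The trace of a square matrix is the sum of its diagonal entries.
Diagonal entries of Y: Y[0][0] = -4, Y[1][1] = -3, Y[2][2] = -11, Y[3][3] = 15.
tr(Y) = -4 - 3 - 11 + 15 = -3.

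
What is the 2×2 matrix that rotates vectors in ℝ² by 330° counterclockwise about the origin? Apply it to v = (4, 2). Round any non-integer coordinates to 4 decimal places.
R = [[√3/2, 1/2], [-1/2, √3/2]]; R·v = (4.4641, -0.2679)

A counterclockwise rotation by angle θ in ℝ² has matrix R(θ) = [[cos θ, -sin θ], [sin θ, cos θ]].
For θ = 330°: cos θ = √3/2, sin θ = -1/2.
R(330°) = [[√3/2, 1/2], [-1/2, √3/2]].
R·v = [√3/2·4 + (1/2)·2, -1/2·4 + √3/2·2] = (4.4641, -0.2679).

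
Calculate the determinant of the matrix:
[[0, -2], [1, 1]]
2

For a 2×2 matrix [[a, b], [c, d]], det = ad - bc
det = (0)(1) - (-2)(1) = 0 - -2 = 2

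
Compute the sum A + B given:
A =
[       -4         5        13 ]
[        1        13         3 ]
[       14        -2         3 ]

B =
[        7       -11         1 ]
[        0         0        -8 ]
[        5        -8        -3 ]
A + B =
[        3        -6        14 ]
[        1        13        -5 ]
[       19       -10         0 ]

Matrix addition is elementwise: (A+B)[i][j] = A[i][j] + B[i][j].
  (A+B)[0][0] = (-4) + (7) = 3
  (A+B)[0][1] = (5) + (-11) = -6
  (A+B)[0][2] = (13) + (1) = 14
  (A+B)[1][0] = (1) + (0) = 1
  (A+B)[1][1] = (13) + (0) = 13
  (A+B)[1][2] = (3) + (-8) = -5
  (A+B)[2][0] = (14) + (5) = 19
  (A+B)[2][1] = (-2) + (-8) = -10
  (A+B)[2][2] = (3) + (-3) = 0
A + B =
[        3        -6        14 ]
[        1        13        -5 ]
[       19       -10         0 ]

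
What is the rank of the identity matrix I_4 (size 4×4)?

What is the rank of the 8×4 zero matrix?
rank(I_4) = 4, rank(0) = 0

The identity I_4 has 4 columns that are the standard basis vectors e_1, …, e_4. These are linearly independent, so all 4 columns are pivots and rank(I_4) = 4.
The 8×4 zero matrix has every entry zero, so every row is the zero row and there are no pivots; rank(0) = 0.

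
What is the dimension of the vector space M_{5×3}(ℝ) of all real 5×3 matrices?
Dimension = 15

A real 5×3 matrix is determined by its 5·3 = 15 independent entries.
A standard basis is {E_ij : 1 ≤ i ≤ 5, 1 ≤ j ≤ 3}, where E_ij has a 1 in position (i, j) and 0 elsewhere — there are 15 such matrices, and they are linearly independent and span M_{5×3}(ℝ).
Therefore dim(M_{5×3}(ℝ)) = 15.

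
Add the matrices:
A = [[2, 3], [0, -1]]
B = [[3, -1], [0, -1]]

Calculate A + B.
[[5, 2], [0, -2]]

Add corresponding elements:
(2)+(3)=5
(3)+(-1)=2
(0)+(0)=0
(-1)+(-1)=-2
A + B = [[5, 2], [0, -2]]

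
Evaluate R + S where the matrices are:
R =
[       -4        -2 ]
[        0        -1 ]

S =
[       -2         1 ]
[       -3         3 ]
R + S =
[       -6        -1 ]
[       -3         2 ]

Matrix addition is elementwise: (R+S)[i][j] = R[i][j] + S[i][j].
  (R+S)[0][0] = (-4) + (-2) = -6
  (R+S)[0][1] = (-2) + (1) = -1
  (R+S)[1][0] = (0) + (-3) = -3
  (R+S)[1][1] = (-1) + (3) = 2
R + S =
[       -6        -1 ]
[       -3         2 ]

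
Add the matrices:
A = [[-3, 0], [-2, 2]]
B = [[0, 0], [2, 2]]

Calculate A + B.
[[-3, 0], [0, 4]]

Add corresponding elements:
(-3)+(0)=-3
(0)+(0)=0
(-2)+(2)=0
(2)+(2)=4
A + B = [[-3, 0], [0, 4]]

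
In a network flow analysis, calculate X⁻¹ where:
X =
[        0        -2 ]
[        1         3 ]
det(X) = 2
X⁻¹ =
[      3/2         1 ]
[     -1/2         0 ]

For a 2×2 matrix X = [[a, b], [c, d]] with det(X) ≠ 0, X⁻¹ = (1/det(X)) * [[d, -b], [-c, a]].
det(X) = (0)*(3) - (-2)*(1) = 0 + 2 = 2.
X⁻¹ = (1/2) * [[3, 2], [-1, 0]].
Dividing each entry by 2 and reducing:
X⁻¹ =
[      3/2         1 ]
[     -1/2         0 ]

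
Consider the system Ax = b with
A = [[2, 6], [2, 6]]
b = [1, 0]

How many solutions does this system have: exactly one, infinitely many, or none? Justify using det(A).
No solution

det(A) = (2)*(6) - (6)*(2) = 0, so A is singular.
The column space of A is span(column 1) = span([2, 2]).
b = [1, 0] is not a scalar multiple of column 1, so b ∉ column space and the system is inconsistent — no solution.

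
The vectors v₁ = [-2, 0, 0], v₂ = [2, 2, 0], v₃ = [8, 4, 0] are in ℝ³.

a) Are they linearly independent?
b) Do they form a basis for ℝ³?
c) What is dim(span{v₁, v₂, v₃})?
Not independent, not a basis, dim(span) = 2

Check whether v₃ can be written as a linear combination of v₁ and v₂.
v₃ = (-2)·v₁ + (2)·v₂ = [8, 4, 0], so the three vectors are linearly dependent.
Thus they do not form a basis for ℝ³, and dim(span{v₁, v₂, v₃}) = 2 (spanned by v₁ and v₂).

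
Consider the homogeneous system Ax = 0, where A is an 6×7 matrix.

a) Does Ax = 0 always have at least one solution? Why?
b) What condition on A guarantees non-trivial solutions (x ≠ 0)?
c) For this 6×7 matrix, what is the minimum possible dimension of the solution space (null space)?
a) Yes, x = 0 is always a solution. b) When A has linearly dependent columns (rank < n). c) Minimum nullity = 1.

a) x = 0 satisfies A·0 = 0, so the zero vector is always a solution.
b) Non-trivial solutions exist iff the columns of A are linearly dependent, equivalently rank(A) < n (the number of columns).
c) By rank-nullity, rank(A) + nullity(A) = n = 7. Since A has only 6 rows, rank(A) ≤ 6, so nullity(A) ≥ 7 - 6 = 1.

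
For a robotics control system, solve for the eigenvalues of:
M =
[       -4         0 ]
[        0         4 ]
λ = -4, 4

Solve det(M - λI) = 0. For a 2×2 matrix the characteristic equation is λ² - (trace)λ + det = 0.
trace(M) = a + d = -4 + 4 = 0.
det(M) = a*d - b*c = (-4)*(4) - (0)*(0) = -16 - 0 = -16.
Characteristic equation: λ² - (0)λ + (-16) = 0.
Discriminant = (0)² - 4*(-16) = 0 + 64 = 64.
λ = (0 ± √64) / 2 = (0 ± 8) / 2 = -4, 4.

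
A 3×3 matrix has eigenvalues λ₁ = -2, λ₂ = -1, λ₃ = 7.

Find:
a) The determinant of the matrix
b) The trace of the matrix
det = 14, trace = 4

Two standard eigenvalue identities:
- det(A) equals the product of the eigenvalues (counted with multiplicity).
- trace(A) equals the sum of the eigenvalues.
det(A) = (-2)*(-1)*(7) = 14.
trace(A) = -2 - 1 + 7 = 4.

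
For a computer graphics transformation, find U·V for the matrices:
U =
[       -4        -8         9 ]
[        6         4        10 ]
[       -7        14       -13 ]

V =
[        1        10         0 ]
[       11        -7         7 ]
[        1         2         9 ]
UV =
[      -83        34        25 ]
[       60        52       118 ]
[      134      -194       -19 ]

Matrix multiplication: (UV)[i][j] = sum over k of U[i][k] * V[k][j].
  (UV)[0][0] = (-4)*(1) + (-8)*(11) + (9)*(1) = -83
  (UV)[0][1] = (-4)*(10) + (-8)*(-7) + (9)*(2) = 34
  (UV)[0][2] = (-4)*(0) + (-8)*(7) + (9)*(9) = 25
  (UV)[1][0] = (6)*(1) + (4)*(11) + (10)*(1) = 60
  (UV)[1][1] = (6)*(10) + (4)*(-7) + (10)*(2) = 52
  (UV)[1][2] = (6)*(0) + (4)*(7) + (10)*(9) = 118
  (UV)[2][0] = (-7)*(1) + (14)*(11) + (-13)*(1) = 134
  (UV)[2][1] = (-7)*(10) + (14)*(-7) + (-13)*(2) = -194
  (UV)[2][2] = (-7)*(0) + (14)*(7) + (-13)*(9) = -19
UV =
[      -83        34        25 ]
[       60        52       118 ]
[      134      -194       -19 ]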